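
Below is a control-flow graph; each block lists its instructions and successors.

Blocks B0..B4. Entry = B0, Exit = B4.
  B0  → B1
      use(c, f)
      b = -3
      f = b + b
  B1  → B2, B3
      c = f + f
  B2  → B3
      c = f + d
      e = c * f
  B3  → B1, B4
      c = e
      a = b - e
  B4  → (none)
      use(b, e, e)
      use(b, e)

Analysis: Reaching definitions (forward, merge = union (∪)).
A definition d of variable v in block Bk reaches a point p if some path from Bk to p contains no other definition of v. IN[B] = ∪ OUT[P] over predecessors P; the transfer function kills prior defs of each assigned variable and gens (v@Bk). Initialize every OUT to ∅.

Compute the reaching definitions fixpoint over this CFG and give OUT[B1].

Converged values:
  B0:   IN={}   OUT={b@B0, f@B0}
  B1:   IN={a@B3, b@B0, c@B3, e@B2, f@B0}   OUT={a@B3, b@B0, c@B1, e@B2, f@B0}
  B2:   IN={a@B3, b@B0, c@B1, e@B2, f@B0}   OUT={a@B3, b@B0, c@B2, e@B2, f@B0}
  B3:   IN={a@B3, b@B0, c@B1, c@B2, e@B2, f@B0}   OUT={a@B3, b@B0, c@B3, e@B2, f@B0}
  B4:   IN={a@B3, b@B0, c@B3, e@B2, f@B0}   OUT={a@B3, b@B0, c@B3, e@B2, f@B0}

Merge at B1: IN[B1] = OUT[B0] ⊔ OUT[B3] = {a@B3, b@B0, c@B3, e@B2, f@B0}
Applying B1's transfer function to that IN value gives OUT[B1] (row B1 above).

Answer: {a@B3, b@B0, c@B1, e@B2, f@B0}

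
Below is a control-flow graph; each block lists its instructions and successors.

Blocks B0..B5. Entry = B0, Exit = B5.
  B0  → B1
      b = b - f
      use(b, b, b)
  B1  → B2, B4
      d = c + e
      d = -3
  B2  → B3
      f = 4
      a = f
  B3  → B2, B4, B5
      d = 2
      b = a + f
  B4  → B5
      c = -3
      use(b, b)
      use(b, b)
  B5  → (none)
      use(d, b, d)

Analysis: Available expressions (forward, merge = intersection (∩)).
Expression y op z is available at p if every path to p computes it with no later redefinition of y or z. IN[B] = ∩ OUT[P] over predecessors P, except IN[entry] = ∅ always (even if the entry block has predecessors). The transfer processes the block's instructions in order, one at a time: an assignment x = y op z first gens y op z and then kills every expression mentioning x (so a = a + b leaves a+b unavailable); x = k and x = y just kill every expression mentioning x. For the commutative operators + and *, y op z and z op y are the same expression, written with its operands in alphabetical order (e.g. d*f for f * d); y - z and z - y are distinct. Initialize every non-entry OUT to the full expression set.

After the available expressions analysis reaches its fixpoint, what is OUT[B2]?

Converged values:
  B0:  IN={}  OUT={}
  B1:  IN={}  OUT={c+e}
  B2:  IN={c+e}  OUT={c+e}
  B3:  IN={c+e}  OUT={a+f, c+e}
  B4:  IN={c+e}  OUT={}
  B5:  IN={}  OUT={}

Merge at B2: IN[B2] = OUT[B1] ∩ OUT[B3] = {c+e}
Applying B2's transfer function to that IN value gives OUT[B2] (row B2 above).

Answer: {c+e}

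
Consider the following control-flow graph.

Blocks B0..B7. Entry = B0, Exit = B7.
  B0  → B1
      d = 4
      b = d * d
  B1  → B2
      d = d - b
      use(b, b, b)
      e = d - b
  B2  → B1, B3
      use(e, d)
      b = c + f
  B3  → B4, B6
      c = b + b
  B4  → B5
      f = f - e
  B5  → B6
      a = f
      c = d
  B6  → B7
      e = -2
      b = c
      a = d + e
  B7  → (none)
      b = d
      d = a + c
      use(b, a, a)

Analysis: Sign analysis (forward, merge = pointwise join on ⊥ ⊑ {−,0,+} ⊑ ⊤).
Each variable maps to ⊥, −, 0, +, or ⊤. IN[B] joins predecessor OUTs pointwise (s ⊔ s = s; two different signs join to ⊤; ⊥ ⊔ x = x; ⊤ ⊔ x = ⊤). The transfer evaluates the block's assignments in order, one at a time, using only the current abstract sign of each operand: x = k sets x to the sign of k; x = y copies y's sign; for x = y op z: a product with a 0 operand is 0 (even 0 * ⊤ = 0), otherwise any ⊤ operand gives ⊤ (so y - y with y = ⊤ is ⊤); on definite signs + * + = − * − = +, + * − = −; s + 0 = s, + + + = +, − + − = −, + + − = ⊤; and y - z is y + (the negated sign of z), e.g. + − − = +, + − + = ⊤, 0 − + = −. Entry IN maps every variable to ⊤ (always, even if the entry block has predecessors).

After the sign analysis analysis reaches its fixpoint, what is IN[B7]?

Answer: {a: ⊤, b: ⊤, c: ⊤, d: ⊤, e: -, f: ⊤}

Working:
Per-block solution:
  B0:  IN=(all ⊤)  OUT={b:+, d:+; rest ⊤}
  B1:  IN=(all ⊤)  OUT=(all ⊤)
  B2:  IN=(all ⊤)  OUT=(all ⊤)
  B3:  IN=(all ⊤)  OUT=(all ⊤)
  B4:  IN=(all ⊤)  OUT=(all ⊤)
  B5:  IN=(all ⊤)  OUT=(all ⊤)
  B6:  IN=(all ⊤)  OUT={e:-; rest ⊤}
  B7:  IN={e:-; rest ⊤}  OUT={e:-; rest ⊤}

Merge at B7: IN[B7] = OUT[B6] = {a: ⊤, b: ⊤, c: ⊤, d: ⊤, e: -, f: ⊤}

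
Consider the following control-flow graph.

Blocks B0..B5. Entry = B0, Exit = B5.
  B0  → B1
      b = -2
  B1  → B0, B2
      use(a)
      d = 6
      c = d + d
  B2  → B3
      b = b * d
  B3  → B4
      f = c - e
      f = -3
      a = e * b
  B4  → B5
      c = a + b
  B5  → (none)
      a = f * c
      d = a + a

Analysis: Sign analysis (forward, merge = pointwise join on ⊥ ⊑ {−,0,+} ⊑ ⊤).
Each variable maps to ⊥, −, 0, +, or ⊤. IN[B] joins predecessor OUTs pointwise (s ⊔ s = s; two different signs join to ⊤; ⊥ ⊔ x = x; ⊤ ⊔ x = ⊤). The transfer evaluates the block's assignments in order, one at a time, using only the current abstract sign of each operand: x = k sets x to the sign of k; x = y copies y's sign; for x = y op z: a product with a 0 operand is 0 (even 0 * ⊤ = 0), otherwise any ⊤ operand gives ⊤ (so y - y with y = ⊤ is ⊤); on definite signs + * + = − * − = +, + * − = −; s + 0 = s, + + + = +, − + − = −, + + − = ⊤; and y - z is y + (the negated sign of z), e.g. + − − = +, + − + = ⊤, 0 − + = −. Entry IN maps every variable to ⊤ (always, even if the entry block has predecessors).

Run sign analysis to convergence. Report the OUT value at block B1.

Per-block solution:
  B0: | IN=(all ⊤) | OUT={b:-; rest ⊤}
  B1: | IN={b:-; rest ⊤} | OUT={b:-, c:+, d:+; rest ⊤}
  B2: | IN={b:-, c:+, d:+; rest ⊤} | OUT={b:-, c:+, d:+; rest ⊤}
  B3: | IN={b:-, c:+, d:+; rest ⊤} | OUT={b:-, c:+, d:+, f:-; rest ⊤}
  B4: | IN={b:-, c:+, d:+, f:-; rest ⊤} | OUT={b:-, d:+, f:-; rest ⊤}
  B5: | IN={b:-, d:+, f:-; rest ⊤} | OUT={b:-, f:-; rest ⊤}

Merge at B1: IN[B1] = OUT[B0] = {a: ⊤, b: -, c: ⊤, d: ⊤, e: ⊤, f: ⊤}
Applying B1's transfer function to that IN value gives OUT[B1] (row B1 above).

Answer: {a: ⊤, b: -, c: +, d: +, e: ⊤, f: ⊤}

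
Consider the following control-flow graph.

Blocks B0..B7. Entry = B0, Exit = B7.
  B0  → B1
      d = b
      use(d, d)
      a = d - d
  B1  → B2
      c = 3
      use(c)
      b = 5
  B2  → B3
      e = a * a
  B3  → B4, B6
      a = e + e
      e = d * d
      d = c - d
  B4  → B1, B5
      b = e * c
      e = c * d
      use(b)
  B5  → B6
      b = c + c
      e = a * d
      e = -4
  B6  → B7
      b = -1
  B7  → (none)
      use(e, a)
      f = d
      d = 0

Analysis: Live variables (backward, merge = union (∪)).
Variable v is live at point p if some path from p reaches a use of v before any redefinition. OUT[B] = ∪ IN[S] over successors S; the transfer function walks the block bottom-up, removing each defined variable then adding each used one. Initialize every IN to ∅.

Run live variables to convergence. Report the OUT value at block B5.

Answer: {a, d, e}

Trace:
Per-block solution:
  B0: | IN={b} | OUT={a, d}
  B1: | IN={a, d} | OUT={a, c, d}
  B2: | IN={a, c, d} | OUT={c, d, e}
  B3: | IN={c, d, e} | OUT={a, c, d, e}
  B4: | IN={a, c, d, e} | OUT={a, c, d}
  B5: | IN={a, c, d} | OUT={a, d, e}
  B6: | IN={a, d, e} | OUT={a, d, e}
  B7: | IN={a, d, e} | OUT={}

Merge at B5: OUT[B5] = IN[B6] = {a, d, e}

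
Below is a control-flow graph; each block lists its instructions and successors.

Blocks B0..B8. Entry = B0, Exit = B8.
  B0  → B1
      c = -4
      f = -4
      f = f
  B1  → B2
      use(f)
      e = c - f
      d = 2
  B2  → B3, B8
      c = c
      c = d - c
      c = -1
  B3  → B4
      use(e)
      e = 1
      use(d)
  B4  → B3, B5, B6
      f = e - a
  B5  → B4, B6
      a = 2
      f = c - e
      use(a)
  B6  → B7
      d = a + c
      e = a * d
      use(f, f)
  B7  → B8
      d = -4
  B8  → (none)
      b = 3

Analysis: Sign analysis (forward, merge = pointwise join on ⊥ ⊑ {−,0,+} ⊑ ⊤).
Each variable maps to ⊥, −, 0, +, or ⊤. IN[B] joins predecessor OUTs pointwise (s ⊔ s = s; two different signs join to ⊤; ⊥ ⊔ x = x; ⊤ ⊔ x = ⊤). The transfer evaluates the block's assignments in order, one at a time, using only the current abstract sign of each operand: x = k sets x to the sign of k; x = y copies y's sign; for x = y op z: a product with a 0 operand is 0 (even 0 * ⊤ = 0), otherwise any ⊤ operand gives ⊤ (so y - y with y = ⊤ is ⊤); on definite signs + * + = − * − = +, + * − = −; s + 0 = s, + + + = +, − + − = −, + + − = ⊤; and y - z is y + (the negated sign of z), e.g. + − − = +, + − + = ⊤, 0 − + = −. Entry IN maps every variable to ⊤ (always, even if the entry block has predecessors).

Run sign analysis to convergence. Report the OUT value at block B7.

Answer: {a: ⊤, b: ⊤, c: -, d: -, e: ⊤, f: ⊤}

Derivation:
Per-block solution:
  B0:  IN=(all ⊤)  OUT={c:-, f:-; rest ⊤}
  B1:  IN={c:-, f:-; rest ⊤}  OUT={c:-, d:+, f:-; rest ⊤}
  B2:  IN={c:-, d:+, f:-; rest ⊤}  OUT={c:-, d:+, f:-; rest ⊤}
  B3:  IN={c:-, d:+; rest ⊤}  OUT={c:-, d:+, e:+; rest ⊤}
  B4:  IN={c:-, d:+, e:+; rest ⊤}  OUT={c:-, d:+, e:+; rest ⊤}
  B5:  IN={c:-, d:+, e:+; rest ⊤}  OUT={a:+, c:-, d:+, e:+, f:-; rest ⊤}
  B6:  IN={c:-, d:+, e:+; rest ⊤}  OUT={c:-; rest ⊤}
  B7:  IN={c:-; rest ⊤}  OUT={c:-, d:-; rest ⊤}
  B8:  IN={c:-; rest ⊤}  OUT={b:+, c:-; rest ⊤}

Merge at B7: IN[B7] = OUT[B6] = {a: ⊤, b: ⊤, c: -, d: ⊤, e: ⊤, f: ⊤}
Applying B7's transfer function to that IN value gives OUT[B7] (row B7 above).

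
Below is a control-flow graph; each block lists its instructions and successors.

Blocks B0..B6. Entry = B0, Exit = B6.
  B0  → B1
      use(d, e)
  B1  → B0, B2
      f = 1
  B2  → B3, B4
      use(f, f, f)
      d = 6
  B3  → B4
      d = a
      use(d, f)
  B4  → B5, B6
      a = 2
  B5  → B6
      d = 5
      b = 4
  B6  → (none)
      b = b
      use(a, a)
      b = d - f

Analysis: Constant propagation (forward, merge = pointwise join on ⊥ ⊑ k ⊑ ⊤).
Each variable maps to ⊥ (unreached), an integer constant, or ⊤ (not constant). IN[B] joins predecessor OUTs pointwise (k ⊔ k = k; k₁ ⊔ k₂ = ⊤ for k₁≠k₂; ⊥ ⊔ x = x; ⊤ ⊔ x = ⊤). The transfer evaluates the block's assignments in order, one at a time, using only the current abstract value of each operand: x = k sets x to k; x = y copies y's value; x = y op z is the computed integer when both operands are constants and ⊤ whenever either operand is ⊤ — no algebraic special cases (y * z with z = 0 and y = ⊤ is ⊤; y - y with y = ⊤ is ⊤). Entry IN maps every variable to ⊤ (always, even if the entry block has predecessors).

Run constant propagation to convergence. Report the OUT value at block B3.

Fixpoint table:
  B0: | IN=(all ⊤) | OUT=(all ⊤)
  B1: | IN=(all ⊤) | OUT={f:1; rest ⊤}
  B2: | IN={f:1; rest ⊤} | OUT={d:6, f:1; rest ⊤}
  B3: | IN={d:6, f:1; rest ⊤} | OUT={f:1; rest ⊤}
  B4: | IN={f:1; rest ⊤} | OUT={a:2, f:1; rest ⊤}
  B5: | IN={a:2, f:1; rest ⊤} | OUT={a:2, b:4, d:5, f:1; rest ⊤}
  B6: | IN={a:2, f:1; rest ⊤} | OUT={a:2, f:1; rest ⊤}

Merge at B3: IN[B3] = OUT[B2] = {a: ⊤, b: ⊤, c: ⊤, d: 6, e: ⊤, f: 1}
Applying B3's transfer function to that IN value gives OUT[B3] (row B3 above).

Answer: {a: ⊤, b: ⊤, c: ⊤, d: ⊤, e: ⊤, f: 1}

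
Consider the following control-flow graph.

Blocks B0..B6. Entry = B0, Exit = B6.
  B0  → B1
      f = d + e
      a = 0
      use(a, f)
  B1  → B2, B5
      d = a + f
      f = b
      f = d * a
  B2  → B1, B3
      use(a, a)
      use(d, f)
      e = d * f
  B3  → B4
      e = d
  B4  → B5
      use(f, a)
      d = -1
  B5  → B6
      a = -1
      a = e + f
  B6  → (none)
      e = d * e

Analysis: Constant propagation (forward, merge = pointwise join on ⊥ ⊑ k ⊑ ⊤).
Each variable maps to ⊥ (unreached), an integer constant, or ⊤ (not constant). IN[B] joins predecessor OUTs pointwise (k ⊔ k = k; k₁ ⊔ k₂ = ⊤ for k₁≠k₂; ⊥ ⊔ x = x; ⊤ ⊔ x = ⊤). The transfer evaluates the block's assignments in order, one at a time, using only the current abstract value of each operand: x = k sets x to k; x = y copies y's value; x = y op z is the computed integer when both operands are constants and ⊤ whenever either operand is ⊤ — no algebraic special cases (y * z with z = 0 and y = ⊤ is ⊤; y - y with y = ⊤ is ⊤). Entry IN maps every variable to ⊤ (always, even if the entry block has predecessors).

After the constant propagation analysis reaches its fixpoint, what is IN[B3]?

Per-block solution:
  B0: | IN=(all ⊤) | OUT={a:0; rest ⊤}
  B1: | IN={a:0; rest ⊤} | OUT={a:0; rest ⊤}
  B2: | IN={a:0; rest ⊤} | OUT={a:0; rest ⊤}
  B3: | IN={a:0; rest ⊤} | OUT={a:0; rest ⊤}
  B4: | IN={a:0; rest ⊤} | OUT={a:0, d:-1; rest ⊤}
  B5: | IN={a:0; rest ⊤} | OUT=(all ⊤)
  B6: | IN=(all ⊤) | OUT=(all ⊤)

Merge at B3: IN[B3] = OUT[B2] = {a: 0, b: ⊤, c: ⊤, d: ⊤, e: ⊤, f: ⊤}

Answer: {a: 0, b: ⊤, c: ⊤, d: ⊤, e: ⊤, f: ⊤}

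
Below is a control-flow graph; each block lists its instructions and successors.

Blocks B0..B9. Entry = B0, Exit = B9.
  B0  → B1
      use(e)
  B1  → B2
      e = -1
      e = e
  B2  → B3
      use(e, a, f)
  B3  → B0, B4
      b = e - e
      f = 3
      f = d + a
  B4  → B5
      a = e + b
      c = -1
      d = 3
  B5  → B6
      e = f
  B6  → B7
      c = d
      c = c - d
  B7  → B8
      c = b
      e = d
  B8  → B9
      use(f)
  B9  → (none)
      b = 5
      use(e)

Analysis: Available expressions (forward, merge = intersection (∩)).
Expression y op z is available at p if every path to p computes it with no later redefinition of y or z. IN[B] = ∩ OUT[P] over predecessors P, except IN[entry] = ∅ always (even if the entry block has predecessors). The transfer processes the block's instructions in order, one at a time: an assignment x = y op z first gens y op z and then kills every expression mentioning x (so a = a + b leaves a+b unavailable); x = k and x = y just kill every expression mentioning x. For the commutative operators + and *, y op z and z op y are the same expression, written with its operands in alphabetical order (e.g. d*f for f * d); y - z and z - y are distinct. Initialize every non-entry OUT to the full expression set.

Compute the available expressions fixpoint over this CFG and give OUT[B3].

Fixpoint table:
  B0:   IN={}   OUT={}
  B1:   IN={}   OUT={}
  B2:   IN={}   OUT={}
  B3:   IN={}   OUT={a+d, e-e}
  B4:   IN={a+d, e-e}   OUT={b+e, e-e}
  B5:   IN={b+e, e-e}   OUT={}
  B6:   IN={}   OUT={}
  B7:   IN={}   OUT={}
  B8:   IN={}   OUT={}
  B9:   IN={}   OUT={}

Merge at B3: IN[B3] = OUT[B2] = {}
Applying B3's transfer function to that IN value gives OUT[B3] (row B3 above).

Answer: {a+d, e-e}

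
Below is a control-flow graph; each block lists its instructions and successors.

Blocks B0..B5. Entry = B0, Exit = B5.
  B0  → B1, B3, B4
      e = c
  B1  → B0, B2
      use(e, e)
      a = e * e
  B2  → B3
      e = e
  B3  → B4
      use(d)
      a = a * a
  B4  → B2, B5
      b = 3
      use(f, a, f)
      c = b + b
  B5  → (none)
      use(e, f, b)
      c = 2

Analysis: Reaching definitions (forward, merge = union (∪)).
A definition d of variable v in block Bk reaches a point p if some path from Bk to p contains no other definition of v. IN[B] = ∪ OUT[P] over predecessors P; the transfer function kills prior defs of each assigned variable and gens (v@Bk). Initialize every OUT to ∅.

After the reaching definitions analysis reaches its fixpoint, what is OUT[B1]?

Fixpoint table:
  B0:  IN={a@B1, e@B0}  OUT={a@B1, e@B0}
  B1:  IN={a@B1, e@B0}  OUT={a@B1, e@B0}
  B2:  IN={a@B1, a@B3, b@B4, c@B4, e@B0, e@B2}  OUT={a@B1, a@B3, b@B4, c@B4, e@B2}
  B3:  IN={a@B1, a@B3, b@B4, c@B4, e@B0, e@B2}  OUT={a@B3, b@B4, c@B4, e@B0, e@B2}
  B4:  IN={a@B1, a@B3, b@B4, c@B4, e@B0, e@B2}  OUT={a@B1, a@B3, b@B4, c@B4, e@B0, e@B2}
  B5:  IN={a@B1, a@B3, b@B4, c@B4, e@B0, e@B2}  OUT={a@B1, a@B3, b@B4, c@B5, e@B0, e@B2}

Merge at B1: IN[B1] = OUT[B0] = {a@B1, e@B0}
Applying B1's transfer function to that IN value gives OUT[B1] (row B1 above).

Answer: {a@B1, e@B0}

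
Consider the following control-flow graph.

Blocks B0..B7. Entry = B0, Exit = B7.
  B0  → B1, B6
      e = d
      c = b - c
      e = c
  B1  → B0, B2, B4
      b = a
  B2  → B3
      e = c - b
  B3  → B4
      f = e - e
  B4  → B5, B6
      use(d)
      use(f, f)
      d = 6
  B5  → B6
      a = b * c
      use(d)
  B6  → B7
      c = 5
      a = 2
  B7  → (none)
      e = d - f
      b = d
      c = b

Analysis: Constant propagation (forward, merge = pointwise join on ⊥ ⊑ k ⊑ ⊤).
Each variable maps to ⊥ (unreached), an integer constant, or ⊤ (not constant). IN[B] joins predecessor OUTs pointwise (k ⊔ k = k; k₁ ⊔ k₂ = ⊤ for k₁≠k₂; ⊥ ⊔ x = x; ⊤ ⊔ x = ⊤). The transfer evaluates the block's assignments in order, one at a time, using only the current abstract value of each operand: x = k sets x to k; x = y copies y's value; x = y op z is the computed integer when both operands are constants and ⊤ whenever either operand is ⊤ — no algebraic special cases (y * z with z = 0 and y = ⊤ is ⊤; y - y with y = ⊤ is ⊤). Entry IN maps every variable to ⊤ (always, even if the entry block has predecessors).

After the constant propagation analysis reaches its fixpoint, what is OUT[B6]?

Answer: {a: 2, b: ⊤, c: 5, d: ⊤, e: ⊤, f: ⊤}

Derivation:
Converged values:
  B0: | IN=(all ⊤) | OUT=(all ⊤)
  B1: | IN=(all ⊤) | OUT=(all ⊤)
  B2: | IN=(all ⊤) | OUT=(all ⊤)
  B3: | IN=(all ⊤) | OUT=(all ⊤)
  B4: | IN=(all ⊤) | OUT={d:6; rest ⊤}
  B5: | IN={d:6; rest ⊤} | OUT={d:6; rest ⊤}
  B6: | IN=(all ⊤) | OUT={a:2, c:5; rest ⊤}
  B7: | IN={a:2, c:5; rest ⊤} | OUT={a:2; rest ⊤}

Merge at B6: IN[B6] = OUT[B0] ⊔ OUT[B4] ⊔ OUT[B5] = {a: ⊤, b: ⊤, c: ⊤, d: ⊤, e: ⊤, f: ⊤}
Applying B6's transfer function to that IN value gives OUT[B6] (row B6 above).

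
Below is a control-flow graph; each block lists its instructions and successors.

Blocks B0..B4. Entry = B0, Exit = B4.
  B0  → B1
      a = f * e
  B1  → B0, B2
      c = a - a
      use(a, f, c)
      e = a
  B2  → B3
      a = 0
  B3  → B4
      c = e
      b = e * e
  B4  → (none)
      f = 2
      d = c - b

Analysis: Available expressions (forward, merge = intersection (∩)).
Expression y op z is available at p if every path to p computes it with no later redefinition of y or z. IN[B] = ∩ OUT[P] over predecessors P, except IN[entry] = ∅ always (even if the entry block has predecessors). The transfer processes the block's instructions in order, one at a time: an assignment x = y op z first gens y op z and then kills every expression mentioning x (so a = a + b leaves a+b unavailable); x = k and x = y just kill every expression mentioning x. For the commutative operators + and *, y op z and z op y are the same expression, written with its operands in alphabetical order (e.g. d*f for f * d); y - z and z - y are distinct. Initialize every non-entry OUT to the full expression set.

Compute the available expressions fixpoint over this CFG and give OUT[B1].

Fixpoint table:
  B0:   IN={}   OUT={e*f}
  B1:   IN={e*f}   OUT={a-a}
  B2:   IN={a-a}   OUT={}
  B3:   IN={}   OUT={e*e}
  B4:   IN={e*e}   OUT={c-b, e*e}

Merge at B1: IN[B1] = OUT[B0] = {e*f}
Applying B1's transfer function to that IN value gives OUT[B1] (row B1 above).

Answer: {a-a}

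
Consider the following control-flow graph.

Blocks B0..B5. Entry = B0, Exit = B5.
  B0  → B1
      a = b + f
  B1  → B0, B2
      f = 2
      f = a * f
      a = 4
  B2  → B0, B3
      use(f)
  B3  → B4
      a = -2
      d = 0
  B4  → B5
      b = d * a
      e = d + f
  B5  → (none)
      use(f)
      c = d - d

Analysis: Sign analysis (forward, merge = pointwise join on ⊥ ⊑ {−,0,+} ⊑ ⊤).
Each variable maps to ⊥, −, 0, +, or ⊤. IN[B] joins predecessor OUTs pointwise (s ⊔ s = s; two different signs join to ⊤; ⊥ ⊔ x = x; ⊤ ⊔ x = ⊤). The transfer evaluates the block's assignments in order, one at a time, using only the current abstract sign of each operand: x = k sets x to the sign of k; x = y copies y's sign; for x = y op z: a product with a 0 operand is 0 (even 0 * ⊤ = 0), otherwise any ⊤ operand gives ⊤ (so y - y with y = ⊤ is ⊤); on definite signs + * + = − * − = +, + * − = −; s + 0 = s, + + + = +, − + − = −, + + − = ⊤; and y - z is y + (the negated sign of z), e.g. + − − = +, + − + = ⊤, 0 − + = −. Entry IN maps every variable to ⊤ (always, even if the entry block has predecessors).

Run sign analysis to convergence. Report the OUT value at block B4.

Per-block solution:
  B0:  IN=(all ⊤)  OUT=(all ⊤)
  B1:  IN=(all ⊤)  OUT={a:+; rest ⊤}
  B2:  IN={a:+; rest ⊤}  OUT={a:+; rest ⊤}
  B3:  IN={a:+; rest ⊤}  OUT={a:-, d:0; rest ⊤}
  B4:  IN={a:-, d:0; rest ⊤}  OUT={a:-, b:0, d:0; rest ⊤}
  B5:  IN={a:-, b:0, d:0; rest ⊤}  OUT={a:-, b:0, c:0, d:0; rest ⊤}

Merge at B4: IN[B4] = OUT[B3] = {a: -, b: ⊤, c: ⊤, d: 0, e: ⊤, f: ⊤}
Applying B4's transfer function to that IN value gives OUT[B4] (row B4 above).

Answer: {a: -, b: 0, c: ⊤, d: 0, e: ⊤, f: ⊤}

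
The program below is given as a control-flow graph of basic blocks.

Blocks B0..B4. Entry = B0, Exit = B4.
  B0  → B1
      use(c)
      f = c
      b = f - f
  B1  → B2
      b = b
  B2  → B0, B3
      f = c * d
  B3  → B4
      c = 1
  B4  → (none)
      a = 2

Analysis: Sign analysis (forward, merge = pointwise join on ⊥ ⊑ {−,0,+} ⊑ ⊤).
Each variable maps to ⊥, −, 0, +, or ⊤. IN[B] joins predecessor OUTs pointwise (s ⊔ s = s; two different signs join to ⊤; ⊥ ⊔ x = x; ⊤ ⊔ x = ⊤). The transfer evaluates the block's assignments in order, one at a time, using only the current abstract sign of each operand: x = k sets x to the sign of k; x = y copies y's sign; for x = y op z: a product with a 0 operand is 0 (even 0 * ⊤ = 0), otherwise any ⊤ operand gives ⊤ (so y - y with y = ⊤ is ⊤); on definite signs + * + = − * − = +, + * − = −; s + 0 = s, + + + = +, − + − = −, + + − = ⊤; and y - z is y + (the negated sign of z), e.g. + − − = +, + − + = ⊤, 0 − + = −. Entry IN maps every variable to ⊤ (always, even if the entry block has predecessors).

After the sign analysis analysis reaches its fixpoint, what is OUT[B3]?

Answer: {a: ⊤, b: ⊤, c: +, d: ⊤, e: ⊤, f: ⊤}

Trace:
Per-block solution:
  B0:  IN=(all ⊤)  OUT=(all ⊤)
  B1:  IN=(all ⊤)  OUT=(all ⊤)
  B2:  IN=(all ⊤)  OUT=(all ⊤)
  B3:  IN=(all ⊤)  OUT={c:+; rest ⊤}
  B4:  IN={c:+; rest ⊤}  OUT={a:+, c:+; rest ⊤}

Merge at B3: IN[B3] = OUT[B2] = {a: ⊤, b: ⊤, c: ⊤, d: ⊤, e: ⊤, f: ⊤}
Applying B3's transfer function to that IN value gives OUT[B3] (row B3 above).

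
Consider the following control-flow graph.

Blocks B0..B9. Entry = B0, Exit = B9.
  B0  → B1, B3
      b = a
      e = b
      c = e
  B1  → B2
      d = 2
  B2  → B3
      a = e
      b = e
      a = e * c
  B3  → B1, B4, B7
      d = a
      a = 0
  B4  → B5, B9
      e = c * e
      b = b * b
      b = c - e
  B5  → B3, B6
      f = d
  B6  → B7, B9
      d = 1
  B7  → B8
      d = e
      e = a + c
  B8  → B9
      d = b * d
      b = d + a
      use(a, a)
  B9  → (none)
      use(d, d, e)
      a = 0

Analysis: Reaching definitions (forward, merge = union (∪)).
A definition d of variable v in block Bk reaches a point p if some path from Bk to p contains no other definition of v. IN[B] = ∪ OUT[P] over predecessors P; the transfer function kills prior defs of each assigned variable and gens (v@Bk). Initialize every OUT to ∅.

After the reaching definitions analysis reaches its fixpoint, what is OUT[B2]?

Answer: {a@B2, b@B2, c@B0, d@B1, e@B0, e@B4, f@B5}

Derivation:
Converged values:
  B0:  IN={}  OUT={b@B0, c@B0, e@B0}
  B1:  IN={a@B3, b@B0, b@B2, b@B4, c@B0, d@B3, e@B0, e@B4, f@B5}  OUT={a@B3, b@B0, b@B2, b@B4, c@B0, d@B1, e@B0, e@B4, f@B5}
  B2:  IN={a@B3, b@B0, b@B2, b@B4, c@B0, d@B1, e@B0, e@B4, f@B5}  OUT={a@B2, b@B2, c@B0, d@B1, e@B0, e@B4, f@B5}
  B3:  IN={a@B2, a@B3, b@B0, b@B2, b@B4, c@B0, d@B1, d@B3, e@B0, e@B4, f@B5}  OUT={a@B3, b@B0, b@B2, b@B4, c@B0, d@B3, e@B0, e@B4, f@B5}
  B4:  IN={a@B3, b@B0, b@B2, b@B4, c@B0, d@B3, e@B0, e@B4, f@B5}  OUT={a@B3, b@B4, c@B0, d@B3, e@B4, f@B5}
  B5:  IN={a@B3, b@B4, c@B0, d@B3, e@B4, f@B5}  OUT={a@B3, b@B4, c@B0, d@B3, e@B4, f@B5}
  B6:  IN={a@B3, b@B4, c@B0, d@B3, e@B4, f@B5}  OUT={a@B3, b@B4, c@B0, d@B6, e@B4, f@B5}
  B7:  IN={a@B3, b@B0, b@B2, b@B4, c@B0, d@B3, d@B6, e@B0, e@B4, f@B5}  OUT={a@B3, b@B0, b@B2, b@B4, c@B0, d@B7, e@B7, f@B5}
  B8:  IN={a@B3, b@B0, b@B2, b@B4, c@B0, d@B7, e@B7, f@B5}  OUT={a@B3, b@B8, c@B0, d@B8, e@B7, f@B5}
  B9:  IN={a@B3, b@B4, b@B8, c@B0, d@B3, d@B6, d@B8, e@B4, e@B7, f@B5}  OUT={a@B9, b@B4, b@B8, c@B0, d@B3, d@B6, d@B8, e@B4, e@B7, f@B5}

Merge at B2: IN[B2] = OUT[B1] = {a@B3, b@B0, b@B2, b@B4, c@B0, d@B1, e@B0, e@B4, f@B5}
Applying B2's transfer function to that IN value gives OUT[B2] (row B2 above).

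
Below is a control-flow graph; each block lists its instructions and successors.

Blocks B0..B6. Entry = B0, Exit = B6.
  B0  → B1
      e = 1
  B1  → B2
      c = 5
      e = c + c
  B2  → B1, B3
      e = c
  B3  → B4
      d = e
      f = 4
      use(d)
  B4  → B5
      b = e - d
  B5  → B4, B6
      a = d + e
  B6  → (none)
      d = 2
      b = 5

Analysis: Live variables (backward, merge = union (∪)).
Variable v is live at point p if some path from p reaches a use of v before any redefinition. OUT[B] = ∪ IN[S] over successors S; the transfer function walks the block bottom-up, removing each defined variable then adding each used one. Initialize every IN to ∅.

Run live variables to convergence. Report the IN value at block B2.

Answer: {c}

Derivation:
Per-block solution:
  B0:  IN={}  OUT={}
  B1:  IN={}  OUT={c}
  B2:  IN={c}  OUT={e}
  B3:  IN={e}  OUT={d, e}
  B4:  IN={d, e}  OUT={d, e}
  B5:  IN={d, e}  OUT={d, e}
  B6:  IN={}  OUT={}

Merge at B2: OUT[B2] = IN[B1] ⊔ IN[B3] = {e}
Applying B2's transfer function to that OUT value gives IN[B2] (row B2 above).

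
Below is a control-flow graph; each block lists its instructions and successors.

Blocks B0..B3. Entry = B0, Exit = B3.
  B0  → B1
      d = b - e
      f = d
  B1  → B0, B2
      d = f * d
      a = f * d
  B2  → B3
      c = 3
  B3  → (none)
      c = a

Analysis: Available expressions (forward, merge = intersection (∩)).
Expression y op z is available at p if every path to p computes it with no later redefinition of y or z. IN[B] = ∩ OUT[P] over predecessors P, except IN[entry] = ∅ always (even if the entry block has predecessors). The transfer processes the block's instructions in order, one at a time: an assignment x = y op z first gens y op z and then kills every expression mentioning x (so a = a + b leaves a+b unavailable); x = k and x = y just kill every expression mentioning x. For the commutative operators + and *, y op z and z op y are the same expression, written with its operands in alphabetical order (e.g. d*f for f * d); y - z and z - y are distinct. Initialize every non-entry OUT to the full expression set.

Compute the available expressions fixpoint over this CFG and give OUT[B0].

Fixpoint table:
  B0:   IN={}   OUT={b-e}
  B1:   IN={b-e}   OUT={b-e, d*f}
  B2:   IN={b-e, d*f}   OUT={b-e, d*f}
  B3:   IN={b-e, d*f}   OUT={b-e, d*f}

Merge at B0 (entry node, so the boundary value {} is joined with the incoming edge(s)): IN[B0] = {} ∩ OUT[B1] = {}
Applying B0's transfer function to that IN value gives OUT[B0] (row B0 above).

Answer: {b-e}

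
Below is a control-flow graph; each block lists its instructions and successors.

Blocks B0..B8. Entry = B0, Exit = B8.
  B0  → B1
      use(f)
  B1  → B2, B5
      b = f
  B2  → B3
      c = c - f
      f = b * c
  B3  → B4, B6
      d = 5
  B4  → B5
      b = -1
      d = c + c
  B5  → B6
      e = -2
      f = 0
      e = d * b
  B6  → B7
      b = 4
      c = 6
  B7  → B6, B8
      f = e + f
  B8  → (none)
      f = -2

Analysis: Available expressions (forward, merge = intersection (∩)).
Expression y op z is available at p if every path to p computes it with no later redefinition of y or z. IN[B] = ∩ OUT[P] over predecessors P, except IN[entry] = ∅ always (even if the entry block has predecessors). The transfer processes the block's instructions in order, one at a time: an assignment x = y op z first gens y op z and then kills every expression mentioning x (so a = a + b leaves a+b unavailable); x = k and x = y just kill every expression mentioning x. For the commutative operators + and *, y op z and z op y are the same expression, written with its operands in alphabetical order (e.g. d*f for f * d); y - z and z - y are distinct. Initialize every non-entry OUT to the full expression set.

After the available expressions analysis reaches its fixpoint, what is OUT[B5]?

Per-block solution:
  B0:  IN={}  OUT={}
  B1:  IN={}  OUT={}
  B2:  IN={}  OUT={b*c}
  B3:  IN={b*c}  OUT={b*c}
  B4:  IN={b*c}  OUT={c+c}
  B5:  IN={}  OUT={b*d}
  B6:  IN={}  OUT={}
  B7:  IN={}  OUT={}
  B8:  IN={}  OUT={}

Merge at B5: IN[B5] = OUT[B1] ∩ OUT[B4] = {}
Applying B5's transfer function to that IN value gives OUT[B5] (row B5 above).

Answer: {b*d}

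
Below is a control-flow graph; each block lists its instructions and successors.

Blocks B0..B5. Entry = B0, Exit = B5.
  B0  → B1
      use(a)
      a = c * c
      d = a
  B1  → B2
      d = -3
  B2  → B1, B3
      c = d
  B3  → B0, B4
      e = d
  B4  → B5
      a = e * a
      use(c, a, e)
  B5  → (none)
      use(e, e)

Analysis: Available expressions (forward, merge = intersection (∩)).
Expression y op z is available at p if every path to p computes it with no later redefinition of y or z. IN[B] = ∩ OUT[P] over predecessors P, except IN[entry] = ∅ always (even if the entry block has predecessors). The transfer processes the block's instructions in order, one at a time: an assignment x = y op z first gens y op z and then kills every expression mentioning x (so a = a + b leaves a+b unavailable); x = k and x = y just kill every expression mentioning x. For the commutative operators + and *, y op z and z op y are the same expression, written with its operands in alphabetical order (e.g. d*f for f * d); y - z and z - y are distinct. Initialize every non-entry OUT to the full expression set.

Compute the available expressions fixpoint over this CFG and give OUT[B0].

Answer: {c*c}

Trace:
Fixpoint table:
  B0:   IN={}   OUT={c*c}
  B1:   IN={}   OUT={}
  B2:   IN={}   OUT={}
  B3:   IN={}   OUT={}
  B4:   IN={}   OUT={}
  B5:   IN={}   OUT={}

Merge at B0 (entry node, so the boundary value {} is joined with the incoming edge(s)): IN[B0] = {} ∩ OUT[B3] = {}
Applying B0's transfer function to that IN value gives OUT[B0] (row B0 above).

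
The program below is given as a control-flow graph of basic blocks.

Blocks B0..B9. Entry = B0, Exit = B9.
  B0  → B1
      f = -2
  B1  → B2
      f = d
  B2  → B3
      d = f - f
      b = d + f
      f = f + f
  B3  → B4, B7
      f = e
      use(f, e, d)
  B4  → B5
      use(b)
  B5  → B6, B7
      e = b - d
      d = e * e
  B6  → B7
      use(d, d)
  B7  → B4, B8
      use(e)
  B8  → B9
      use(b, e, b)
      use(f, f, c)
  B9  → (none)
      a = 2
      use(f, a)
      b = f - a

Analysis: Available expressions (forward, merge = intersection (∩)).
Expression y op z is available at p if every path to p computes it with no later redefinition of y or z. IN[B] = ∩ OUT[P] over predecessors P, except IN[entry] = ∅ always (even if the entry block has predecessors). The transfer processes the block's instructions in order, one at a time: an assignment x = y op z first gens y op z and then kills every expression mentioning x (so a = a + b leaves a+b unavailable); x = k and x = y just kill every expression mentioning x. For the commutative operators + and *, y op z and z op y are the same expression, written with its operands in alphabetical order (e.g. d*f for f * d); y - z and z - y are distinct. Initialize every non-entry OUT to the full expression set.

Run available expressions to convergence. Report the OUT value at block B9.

Per-block solution:
  B0: | IN={} | OUT={}
  B1: | IN={} | OUT={}
  B2: | IN={} | OUT={}
  B3: | IN={} | OUT={}
  B4: | IN={} | OUT={}
  B5: | IN={} | OUT={e*e}
  B6: | IN={e*e} | OUT={e*e}
  B7: | IN={} | OUT={}
  B8: | IN={} | OUT={}
  B9: | IN={} | OUT={f-a}

Merge at B9: IN[B9] = OUT[B8] = {}
Applying B9's transfer function to that IN value gives OUT[B9] (row B9 above).

Answer: {f-a}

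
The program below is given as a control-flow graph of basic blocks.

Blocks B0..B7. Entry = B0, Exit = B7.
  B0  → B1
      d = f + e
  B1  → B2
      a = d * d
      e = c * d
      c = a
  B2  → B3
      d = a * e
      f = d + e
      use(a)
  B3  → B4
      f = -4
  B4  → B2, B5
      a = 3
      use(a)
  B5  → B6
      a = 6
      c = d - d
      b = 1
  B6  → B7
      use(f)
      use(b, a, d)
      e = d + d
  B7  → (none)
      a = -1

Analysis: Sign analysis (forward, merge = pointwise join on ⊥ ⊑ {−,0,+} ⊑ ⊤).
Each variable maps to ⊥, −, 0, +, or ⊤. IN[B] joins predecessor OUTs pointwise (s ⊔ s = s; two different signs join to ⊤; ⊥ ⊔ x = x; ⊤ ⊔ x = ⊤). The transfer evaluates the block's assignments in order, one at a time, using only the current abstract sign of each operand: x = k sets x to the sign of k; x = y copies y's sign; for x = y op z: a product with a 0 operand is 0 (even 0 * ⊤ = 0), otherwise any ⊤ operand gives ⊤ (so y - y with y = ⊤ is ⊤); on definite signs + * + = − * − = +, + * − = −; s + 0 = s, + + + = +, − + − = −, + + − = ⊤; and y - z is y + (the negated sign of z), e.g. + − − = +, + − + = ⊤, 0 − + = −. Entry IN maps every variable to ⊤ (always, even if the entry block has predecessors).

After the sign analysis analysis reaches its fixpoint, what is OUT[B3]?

Answer: {a: ⊤, b: ⊤, c: ⊤, d: ⊤, e: ⊤, f: -}

Derivation:
Fixpoint table:
  B0:   IN=(all ⊤)   OUT=(all ⊤)
  B1:   IN=(all ⊤)   OUT=(all ⊤)
  B2:   IN=(all ⊤)   OUT=(all ⊤)
  B3:   IN=(all ⊤)   OUT={f:-; rest ⊤}
  B4:   IN={f:-; rest ⊤}   OUT={a:+, f:-; rest ⊤}
  B5:   IN={a:+, f:-; rest ⊤}   OUT={a:+, b:+, f:-; rest ⊤}
  B6:   IN={a:+, b:+, f:-; rest ⊤}   OUT={a:+, b:+, f:-; rest ⊤}
  B7:   IN={a:+, b:+, f:-; rest ⊤}   OUT={a:-, b:+, f:-; rest ⊤}

Merge at B3: IN[B3] = OUT[B2] = {a: ⊤, b: ⊤, c: ⊤, d: ⊤, e: ⊤, f: ⊤}
Applying B3's transfer function to that IN value gives OUT[B3] (row B3 above).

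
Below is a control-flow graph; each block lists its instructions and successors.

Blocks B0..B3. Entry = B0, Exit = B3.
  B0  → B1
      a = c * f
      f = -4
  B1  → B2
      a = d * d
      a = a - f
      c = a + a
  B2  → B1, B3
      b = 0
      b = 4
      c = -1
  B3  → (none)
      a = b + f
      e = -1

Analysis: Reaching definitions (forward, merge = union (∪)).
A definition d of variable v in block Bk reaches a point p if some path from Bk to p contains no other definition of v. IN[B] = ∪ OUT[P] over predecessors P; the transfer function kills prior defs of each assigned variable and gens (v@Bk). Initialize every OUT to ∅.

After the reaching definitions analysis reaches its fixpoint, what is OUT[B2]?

Per-block solution:
  B0:   IN={}   OUT={a@B0, f@B0}
  B1:   IN={a@B0, a@B1, b@B2, c@B2, f@B0}   OUT={a@B1, b@B2, c@B1, f@B0}
  B2:   IN={a@B1, b@B2, c@B1, f@B0}   OUT={a@B1, b@B2, c@B2, f@B0}
  B3:   IN={a@B1, b@B2, c@B2, f@B0}   OUT={a@B3, b@B2, c@B2, e@B3, f@B0}

Merge at B2: IN[B2] = OUT[B1] = {a@B1, b@B2, c@B1, f@B0}
Applying B2's transfer function to that IN value gives OUT[B2] (row B2 above).

Answer: {a@B1, b@B2, c@B2, f@B0}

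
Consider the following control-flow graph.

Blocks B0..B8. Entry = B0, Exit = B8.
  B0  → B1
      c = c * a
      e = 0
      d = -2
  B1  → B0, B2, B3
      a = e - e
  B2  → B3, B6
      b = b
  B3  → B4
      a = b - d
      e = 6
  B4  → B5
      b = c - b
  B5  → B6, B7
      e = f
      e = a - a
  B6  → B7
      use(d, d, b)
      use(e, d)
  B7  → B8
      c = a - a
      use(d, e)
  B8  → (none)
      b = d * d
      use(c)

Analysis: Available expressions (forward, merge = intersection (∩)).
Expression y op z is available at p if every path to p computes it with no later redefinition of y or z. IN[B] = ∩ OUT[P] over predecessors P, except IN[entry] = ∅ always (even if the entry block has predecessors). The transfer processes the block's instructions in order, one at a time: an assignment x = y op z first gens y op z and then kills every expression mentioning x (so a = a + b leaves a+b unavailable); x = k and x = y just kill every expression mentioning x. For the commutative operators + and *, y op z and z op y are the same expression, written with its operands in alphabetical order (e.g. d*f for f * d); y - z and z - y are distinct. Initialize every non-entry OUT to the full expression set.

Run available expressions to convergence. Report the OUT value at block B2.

Per-block solution:
  B0: | IN={} | OUT={}
  B1: | IN={} | OUT={e-e}
  B2: | IN={e-e} | OUT={e-e}
  B3: | IN={e-e} | OUT={b-d}
  B4: | IN={b-d} | OUT={}
  B5: | IN={} | OUT={a-a}
  B6: | IN={} | OUT={}
  B7: | IN={} | OUT={a-a}
  B8: | IN={a-a} | OUT={a-a, d*d}

Merge at B2: IN[B2] = OUT[B1] = {e-e}
Applying B2's transfer function to that IN value gives OUT[B2] (row B2 above).

Answer: {e-e}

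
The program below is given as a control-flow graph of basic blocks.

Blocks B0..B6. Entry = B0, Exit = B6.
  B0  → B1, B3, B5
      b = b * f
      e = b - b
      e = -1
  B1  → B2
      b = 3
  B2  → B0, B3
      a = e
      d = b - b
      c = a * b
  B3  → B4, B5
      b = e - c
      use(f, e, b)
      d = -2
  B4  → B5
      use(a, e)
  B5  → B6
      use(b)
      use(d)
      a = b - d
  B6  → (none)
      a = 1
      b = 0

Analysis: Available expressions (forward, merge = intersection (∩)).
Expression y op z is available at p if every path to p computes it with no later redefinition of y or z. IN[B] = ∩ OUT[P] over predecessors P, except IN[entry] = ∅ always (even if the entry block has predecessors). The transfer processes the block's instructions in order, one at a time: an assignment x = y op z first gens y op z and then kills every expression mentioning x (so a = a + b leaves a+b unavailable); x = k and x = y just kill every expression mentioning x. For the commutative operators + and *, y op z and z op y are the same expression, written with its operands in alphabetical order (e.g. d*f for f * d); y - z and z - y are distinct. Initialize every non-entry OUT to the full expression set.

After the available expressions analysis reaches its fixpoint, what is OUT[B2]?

Converged values:
  B0:  IN={}  OUT={b-b}
  B1:  IN={b-b}  OUT={}
  B2:  IN={}  OUT={a*b, b-b}
  B3:  IN={b-b}  OUT={e-c}
  B4:  IN={e-c}  OUT={e-c}
  B5:  IN={}  OUT={b-d}
  B6:  IN={b-d}  OUT={}

Merge at B2: IN[B2] = OUT[B1] = {}
Applying B2's transfer function to that IN value gives OUT[B2] (row B2 above).

Answer: {a*b, b-b}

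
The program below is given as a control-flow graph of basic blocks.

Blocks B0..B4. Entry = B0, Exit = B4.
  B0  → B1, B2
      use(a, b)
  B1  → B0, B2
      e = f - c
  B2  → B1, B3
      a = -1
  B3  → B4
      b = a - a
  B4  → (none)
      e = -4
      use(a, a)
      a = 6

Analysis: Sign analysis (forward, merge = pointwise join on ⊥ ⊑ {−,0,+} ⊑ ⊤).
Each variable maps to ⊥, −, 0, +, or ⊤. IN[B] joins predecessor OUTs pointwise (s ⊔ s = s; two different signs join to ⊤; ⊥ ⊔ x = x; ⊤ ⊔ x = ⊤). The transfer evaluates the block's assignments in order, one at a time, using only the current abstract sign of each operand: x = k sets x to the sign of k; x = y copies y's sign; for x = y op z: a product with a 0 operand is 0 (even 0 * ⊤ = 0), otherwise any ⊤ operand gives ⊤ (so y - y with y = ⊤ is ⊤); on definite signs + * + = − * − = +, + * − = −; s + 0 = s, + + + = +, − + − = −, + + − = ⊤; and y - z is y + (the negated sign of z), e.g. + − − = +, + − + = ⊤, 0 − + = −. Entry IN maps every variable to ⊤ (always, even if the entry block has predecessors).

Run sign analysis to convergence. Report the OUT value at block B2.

Answer: {a: -, b: ⊤, c: ⊤, d: ⊤, e: ⊤, f: ⊤}

Working:
Fixpoint table:
  B0: | IN=(all ⊤) | OUT=(all ⊤)
  B1: | IN=(all ⊤) | OUT=(all ⊤)
  B2: | IN=(all ⊤) | OUT={a:-; rest ⊤}
  B3: | IN={a:-; rest ⊤} | OUT={a:-; rest ⊤}
  B4: | IN={a:-; rest ⊤} | OUT={a:+, e:-; rest ⊤}

Merge at B2: IN[B2] = OUT[B0] ⊔ OUT[B1] = {a: ⊤, b: ⊤, c: ⊤, d: ⊤, e: ⊤, f: ⊤}
Applying B2's transfer function to that IN value gives OUT[B2] (row B2 above).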